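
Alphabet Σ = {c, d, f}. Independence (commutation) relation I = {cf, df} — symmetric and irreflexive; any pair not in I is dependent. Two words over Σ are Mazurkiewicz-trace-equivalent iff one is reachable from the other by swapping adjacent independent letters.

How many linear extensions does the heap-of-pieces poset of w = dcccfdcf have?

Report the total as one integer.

28

drop 0:d onto floor
drop 1:c onto {0:d}
drop 2:c onto {1:c}
drop 3:c onto {2:c}
drop 4:f onto floor
drop 5:d onto {3:c}
drop 6:c onto {5:d}
drop 7:f onto {4:f}
ground layer = {0:d, 4:f}
drop-orders for the pieces not yet dropped (sum over which currently-grounded one goes next):
  1 to go: {6} 1  {7} 1
  2 to go: {4,7} 1  {5,6} 1  {6,7} 2
  3 to go: {3,5,6} 1  {4,6,7} 3  {5,6,7} 3
  4 to go: {2,3,5,6} 1  {3,5,6,7} 4  {4,5,6,7} 6
  5 to go: {1,2,3,5,6} 1  {2,3,5,6,7} 5  {3,4,5,6,7} 10
  6 to go: {0,1,2,3,5,6} 1  {1,2,3,5,6,7} 6  {2,3,4,5,6,7} 15
  if 0:d drops first: 21 orders
  if 4:f drops first: 7 orders
heap linearizations: 28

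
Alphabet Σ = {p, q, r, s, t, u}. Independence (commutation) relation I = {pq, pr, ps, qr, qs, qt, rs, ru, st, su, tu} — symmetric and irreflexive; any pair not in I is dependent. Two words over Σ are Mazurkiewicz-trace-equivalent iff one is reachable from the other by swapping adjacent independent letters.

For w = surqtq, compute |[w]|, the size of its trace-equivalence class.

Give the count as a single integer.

#0=s has no predecessor
#1=u has no predecessor
#2=r has no predecessor
#3=q depends on [1:u]
#4=t depends on [2:r]
#5=q depends on [3:q]
sources: [0:s, 1:u, 2:r]
N(rest) = Σ N(rest − s) over sources s of rest; N(one piece) = 1:
  size 1 → [0]=1  [4]=1  [5]=1
  size 2 → [0,4]=2  [0,5]=2  [2,4]=1  [3,5]=1  [4,5]=2
  size 3 → [0,2,4]=3  [0,3,5]=3  [0,4,5]=6  [1,3,5]=1  [2,4,5]=3  [3,4,5]=3
  size 4 → [0,1,3,5]=4  [0,2,4,5]=12  [0,3,4,5]=12  [1,3,4,5]=4  [2,3,4,5]=6
  first=0(s) contributes 10
  first=1(u) contributes 30
  first=2(r) contributes 20
|[w]| = 60

60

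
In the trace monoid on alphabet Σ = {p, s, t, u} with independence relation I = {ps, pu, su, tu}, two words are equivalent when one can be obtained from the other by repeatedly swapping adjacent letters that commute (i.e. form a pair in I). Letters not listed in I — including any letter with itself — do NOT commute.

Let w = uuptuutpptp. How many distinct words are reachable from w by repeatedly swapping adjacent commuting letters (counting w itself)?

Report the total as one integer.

330

drop 0:u onto floor
drop 1:u onto {0:u}
drop 2:p onto floor
drop 3:t onto {2:p}
drop 4:u onto {1:u}
drop 5:u onto {4:u}
drop 6:t onto {3:t}
drop 7:p onto {6:t}
drop 8:p onto {7:p}
drop 9:t onto {8:p}
drop 10:p onto {9:t}
ground layer = {0:u, 2:p}
drop-orders for the pieces not yet dropped (sum over which currently-grounded one goes next):
  1 to go: {5} 1  {10} 1
  2 to go: {4,5} 1  {5,10} 2  {9,10} 1
  3 to go: {1,4,5} 1  {4,5,10} 3  {5,9,10} 3  {8,9,10} 1
  4 to go: {0,1,4,5} 1  {1,4,5,10} 4  {4,5,9,10} 6  {5,8,9,10} 4  {7,8,9,10} 1
  5 to go: {0,1,4,5,10} 5  {1,4,5,9,10} 10  {4,5,8,9,10} 10  {5,7,8,9,10} 5  {6,7,8,9,10} 1
  6 to go: {0,1,4,5,9,10} 15  {1,4,5,8,9,10} 20  {3,6,7,8,9,10} 1  {4,5,7,8,9,10} 15  {5,6,7,8,9,10} 6
  7 to go: {0,1,4,5,8,9,10} 35  {1,4,5,7,8,9,10} 35  {2,3,6,7,8,9,10} 1  {3,5,6,7,8,9,10} 7  {4,5,6,7,8,9,10} 21
  8 to go: {0,1,4,5,7,8,9,10} 70  {1,4,5,6,7,8,9,10} 56  {2,3,5,6,7,8,9,10} 8  {3,4,5,6,7,8,9,10} 28
  9 to go: {0,1,4,5,6,7,8,9,10} 126  {1,3,4,5,6,7,8,9,10} 84  {2,3,4,5,6,7,8,9,10} 36
  if 0:u drops first: 120 orders
  if 2:p drops first: 210 orders
heap linearizations: 330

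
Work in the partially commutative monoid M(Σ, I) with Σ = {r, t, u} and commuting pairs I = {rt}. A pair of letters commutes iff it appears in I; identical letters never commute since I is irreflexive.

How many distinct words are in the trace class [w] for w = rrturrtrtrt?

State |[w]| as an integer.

105

piece 0:r — minimal
piece 1:r rests on {0:r}
piece 2:t — minimal
piece 3:u rests on {1:r, 2:t}
piece 4:r rests on {3:u}
piece 5:r rests on {4:r}
piece 6:t rests on {3:u}
piece 7:r rests on {5:r}
piece 8:t rests on {6:t}
piece 9:r rests on {7:r}
piece 10:t rests on {8:t}
minimal pieces: {0:r, 2:t}
ways to finish when only these pieces remain (= sum over removing one remaining piece with nothing left below it):
  1 left: {9}→1  {10}→1
  2 left: {7,9}→1  {8,10}→1  {9,10}→2
  3 left: {5,7,9}→1  {6,8,10}→1  {7,9,10}→3  {8,9,10}→3
  4 left: {4,5,7,9}→1  {5,7,9,10}→4  {6,8,9,10}→4  {7,8,9,10}→6
  5 left: {4,5,7,9,10}→5  {5,7,8,9,10}→10  {6,7,8,9,10}→10
  6 left: {4,5,7,8,9,10}→15  {5,6,7,8,9,10}→20
  7 left: {4,5,6,7,8,9,10}→35
  8 left: {3,4,5,6,7,8,9,10}→35
  9 left: {1,3,4,5,6,7,8,9,10}→35  {2,3,4,5,6,7,8,9,10}→35
  placing 0:r first → 70 extensions
  placing 2:t first → 35 extensions
total linear extensions = 105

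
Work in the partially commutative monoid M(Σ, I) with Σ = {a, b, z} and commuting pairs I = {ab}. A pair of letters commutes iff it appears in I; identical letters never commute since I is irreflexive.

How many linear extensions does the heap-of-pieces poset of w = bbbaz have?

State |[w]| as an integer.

0(b) covers ∅
1(b) covers 0:b
2(b) covers 1:b
3(a) covers ∅
4(z) covers 2:b, 3:a
floor of heap: 0:b, 3:a
completions by unplaced set U, small U first (add the entries for U minus each lowest piece of U):
  |U|=1: {4}:1
  |U|=2: {2,4}:1  {3,4}:1
  |U|=3: {1,2,4}:1  {2,3,4}:2
  start at 0(b): 3
  start at 3(a): 1
sum over floor = 4

4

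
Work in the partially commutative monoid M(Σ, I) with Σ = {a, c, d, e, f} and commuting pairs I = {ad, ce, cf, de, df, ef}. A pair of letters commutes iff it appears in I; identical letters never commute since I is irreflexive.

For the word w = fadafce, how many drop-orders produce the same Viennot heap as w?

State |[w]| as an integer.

0(f) covers ∅
1(a) covers 0:f
2(d) covers ∅
3(a) covers 1:a
4(f) covers 3:a
5(c) covers 2:d, 3:a
6(e) covers 3:a
floor of heap: 0:f, 2:d
completions by unplaced set U, small U first (add the entries for U minus each lowest piece of U):
  |U|=1: {4}:1  {5}:1  {6}:1
  |U|=2: {2,5}:1  {4,5}:2  {4,6}:2  {5,6}:2
  |U|=3: {2,4,5}:3  {2,5,6}:3  {4,5,6}:6
  |U|=4: {2,4,5,6}:12  {3,4,5,6}:6
  |U|=5: {1,3,4,5,6}:6  {2,3,4,5,6}:18
  start at 0(f): 24
  start at 2(d): 6
sum over floor = 30

30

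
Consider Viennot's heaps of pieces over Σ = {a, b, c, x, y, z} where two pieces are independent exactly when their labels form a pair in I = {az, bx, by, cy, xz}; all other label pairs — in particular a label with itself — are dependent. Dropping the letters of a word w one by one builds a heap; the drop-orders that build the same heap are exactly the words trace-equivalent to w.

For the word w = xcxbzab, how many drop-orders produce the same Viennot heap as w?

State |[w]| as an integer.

5

piece 0:x — minimal
piece 1:c rests on {0:x}
piece 2:x rests on {1:c}
piece 3:b rests on {1:c}
piece 4:z rests on {3:b}
piece 5:a rests on {2:x, 3:b}
piece 6:b rests on {4:z, 5:a}
minimal pieces: {0:x}
ways to finish when only these pieces remain (= sum over removing one remaining piece with nothing left below it):
  1 left: {6}→1
  2 left: {4,6}→1  {5,6}→1
  3 left: {2,5,6}→1  {4,5,6}→2
  4 left: {2,4,5,6}→3  {3,4,5,6}→2
  5 left: {2,3,4,5,6}→5
  placing 0:x first → 5 extensions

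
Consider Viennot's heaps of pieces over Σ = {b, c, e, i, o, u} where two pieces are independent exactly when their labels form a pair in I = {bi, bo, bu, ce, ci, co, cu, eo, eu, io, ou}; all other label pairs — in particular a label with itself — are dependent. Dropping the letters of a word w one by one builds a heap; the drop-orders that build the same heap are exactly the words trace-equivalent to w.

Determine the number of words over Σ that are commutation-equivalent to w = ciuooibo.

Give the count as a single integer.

560

#0=c has no predecessor
#1=i has no predecessor
#2=u depends on [1:i]
#3=o has no predecessor
#4=o depends on [3:o]
#5=i depends on [2:u]
#6=b depends on [0:c]
#7=o depends on [4:o]
sources: [0:c, 1:i, 3:o]
N(rest) = Σ N(rest − s) over sources s of rest; N(one piece) = 1:
  size 1 → [5]=1  [6]=1  [7]=1
  size 2 → [0,6]=1  [2,5]=1  [4,7]=1  [5,6]=2  [5,7]=2  [6,7]=2
  size 3 → [0,5,6]=3  [0,6,7]=3  [1,2,5]=1  [2,5,6]=3  [2,5,7]=3  [3,4,7]=1  [4,5,7]=3  [4,6,7]=3  [5,6,7]=6
  size 4 → [0,2,5,6]=6  [0,4,6,7]=6  [0,5,6,7]=12  [1,2,5,6]=4  [1,2,5,7]=4  [2,4,5,7]=6  [2,5,6,7]=12  [3,4,5,7]=4  [3,4,6,7]=4  [4,5,6,7]=12
  size 5 → [0,1,2,5,6]=10  [0,2,5,6,7]=30  [0,3,4,6,7]=10  [0,4,5,6,7]=30  [1,2,4,5,7]=10  [1,2,5,6,7]=20  [2,3,4,5,7]=10  [2,4,5,6,7]=30  [3,4,5,6,7]=20
  size 6 → [0,1,2,5,6,7]=60  [0,2,4,5,6,7]=90  [0,3,4,5,6,7]=60  [1,2,3,4,5,7]=20  [1,2,4,5,6,7]=60  [2,3,4,5,6,7]=60
  first=0(c) contributes 140
  first=1(i) contributes 210
  first=3(o) contributes 210
|[w]| = 560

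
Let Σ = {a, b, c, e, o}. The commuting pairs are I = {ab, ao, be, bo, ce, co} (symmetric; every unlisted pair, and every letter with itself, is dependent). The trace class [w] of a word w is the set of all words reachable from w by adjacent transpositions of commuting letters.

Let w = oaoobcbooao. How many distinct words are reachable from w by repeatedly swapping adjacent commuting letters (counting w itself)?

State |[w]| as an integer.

drop 0:o onto floor
drop 1:a onto floor
drop 2:o onto {0:o}
drop 3:o onto {2:o}
drop 4:b onto floor
drop 5:c onto {1:a, 4:b}
drop 6:b onto {5:c}
drop 7:o onto {3:o}
drop 8:o onto {7:o}
drop 9:a onto {5:c}
drop 10:o onto {8:o}
ground layer = {0:o, 1:a, 4:b}
drop-orders for the pieces not yet dropped (sum over which currently-grounded one goes next):
  1 to go: {6} 1  {9} 1  {10} 1
  2 to go: {6,9} 2  {6,10} 2  {8,10} 1  {9,10} 2
  3 to go: {5,6,9} 2  {6,8,10} 3  {6,9,10} 6  {7,8,10} 1  {8,9,10} 3
  4 to go: {1,5,6,9} 2  {3,7,8,10} 1  {4,5,6,9} 2  {5,6,9,10} 8  {6,7,8,10} 4  {6,8,9,10} 12  {7,8,9,10} 4
  5 to go: {1,4,5,6,9} 4  {1,5,6,9,10} 10  {2,3,7,8,10} 1  {3,6,7,8,10} 5  {3,7,8,9,10} 5  {4,5,6,9,10} 10  {5,6,8,9,10} 20  {6,7,8,9,10} 20
  6 to go: {0,2,3,7,8,10} 1  {1,4,5,6,9,10} 24  {1,5,6,8,9,10} 30  {2,3,6,7,8,10} 6  {2,3,7,8,9,10} 6  {3,6,7,8,9,10} 30  {4,5,6,8,9,10} 30  {5,6,7,8,9,10} 40
  7 to go: {0,2,3,6,7,8,10} 7  {0,2,3,7,8,9,10} 7  {1,4,5,6,8,9,10} 84  {1,5,6,7,8,9,10} 70  {2,3,6,7,8,9,10} 42  {3,5,6,7,8,9,10} 70  {4,5,6,7,8,9,10} 70
  8 to go: {0,2,3,6,7,8,9,10} 56  {1,3,5,6,7,8,9,10} 140  {1,4,5,6,7,8,9,10} 224  {2,3,5,6,7,8,9,10} 112  {3,4,5,6,7,8,9,10} 140
  9 to go: {0,2,3,5,6,7,8,9,10} 168  {1,2,3,5,6,7,8,9,10} 252  {1,3,4,5,6,7,8,9,10} 504  {2,3,4,5,6,7,8,9,10} 252
  if 0:o drops first: 1008 orders
  if 1:a drops first: 420 orders
  if 4:b drops first: 420 orders
heap linearizations: 1848

1848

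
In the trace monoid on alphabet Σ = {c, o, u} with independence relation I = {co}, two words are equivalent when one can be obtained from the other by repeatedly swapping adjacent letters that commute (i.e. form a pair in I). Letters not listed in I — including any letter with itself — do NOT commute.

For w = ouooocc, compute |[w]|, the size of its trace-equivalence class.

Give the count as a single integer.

piece 0:o — minimal
piece 1:u rests on {0:o}
piece 2:o rests on {1:u}
piece 3:o rests on {2:o}
piece 4:o rests on {3:o}
piece 5:c rests on {1:u}
piece 6:c rests on {5:c}
minimal pieces: {0:o}
ways to finish when only these pieces remain (= sum over removing one remaining piece with nothing left below it):
  1 left: {4}→1  {6}→1
  2 left: {3,4}→1  {4,6}→2  {5,6}→1
  3 left: {2,3,4}→1  {3,4,6}→3  {4,5,6}→3
  4 left: {2,3,4,6}→4  {3,4,5,6}→6
  5 left: {2,3,4,5,6}→10
  placing 0:o first → 10 extensions

10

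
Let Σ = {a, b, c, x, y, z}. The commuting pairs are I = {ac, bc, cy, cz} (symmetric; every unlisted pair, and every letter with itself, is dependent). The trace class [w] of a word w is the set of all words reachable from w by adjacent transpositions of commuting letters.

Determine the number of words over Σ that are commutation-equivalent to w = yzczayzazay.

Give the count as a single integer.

11

drop 0:y onto floor
drop 1:z onto {0:y}
drop 2:c onto floor
drop 3:z onto {1:z}
drop 4:a onto {3:z}
drop 5:y onto {4:a}
drop 6:z onto {5:y}
drop 7:a onto {6:z}
drop 8:z onto {7:a}
drop 9:a onto {8:z}
drop 10:y onto {9:a}
ground layer = {0:y, 2:c}
drop-orders for the pieces not yet dropped (sum over which currently-grounded one goes next):
  1 to go: {2} 1  {10} 1
  2 to go: {2,10} 2  {9,10} 1
  3 to go: {2,9,10} 3  {8,9,10} 1
  4 to go: {2,8,9,10} 4  {7,8,9,10} 1
  5 to go: {2,7,8,9,10} 5  {6,7,8,9,10} 1
  6 to go: {2,6,7,8,9,10} 6  {5,6,7,8,9,10} 1
  7 to go: {2,5,6,7,8,9,10} 7  {4,5,6,7,8,9,10} 1
  8 to go: {2,4,5,6,7,8,9,10} 8  {3,4,5,6,7,8,9,10} 1
  9 to go: {1,3,4,5,6,7,8,9,10} 1  {2,3,4,5,6,7,8,9,10} 9
  if 0:y drops first: 10 orders
  if 2:c drops first: 1 orders
heap linearizations: 11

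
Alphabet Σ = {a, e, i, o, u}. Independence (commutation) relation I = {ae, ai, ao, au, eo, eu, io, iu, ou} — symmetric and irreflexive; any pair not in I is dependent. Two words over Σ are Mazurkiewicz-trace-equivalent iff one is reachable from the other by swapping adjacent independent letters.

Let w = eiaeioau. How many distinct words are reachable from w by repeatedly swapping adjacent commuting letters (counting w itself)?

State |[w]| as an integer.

840

#0=e has no predecessor
#1=i depends on [0:e]
#2=a has no predecessor
#3=e depends on [1:i]
#4=i depends on [3:e]
#5=o has no predecessor
#6=a depends on [2:a]
#7=u has no predecessor
sources: [0:e, 2:a, 5:o, 7:u]
N(rest) = Σ N(rest − s) over sources s of rest; N(one piece) = 1:
  size 1 → [4]=1  [5]=1  [6]=1  [7]=1
  size 2 → [2,6]=1  [3,4]=1  [4,5]=2  [4,6]=2  [4,7]=2  [5,6]=2  [5,7]=2  [6,7]=2
  size 3 → [1,3,4]=1  [2,4,6]=3  [2,5,6]=3  [2,6,7]=3  [3,4,5]=3  [3,4,6]=3  [3,4,7]=3  [4,5,6]=6  [4,5,7]=6  [4,6,7]=6  [5,6,7]=6
  size 4 → [0,1,3,4]=1  [1,3,4,5]=4  [1,3,4,6]=4  [1,3,4,7]=4  [2,3,4,6]=6  [2,4,5,6]=12  [2,4,6,7]=12  [2,5,6,7]=12  [3,4,5,6]=12  [3,4,5,7]=12  [3,4,6,7]=12  [4,5,6,7]=24
  size 5 → [0,1,3,4,5]=5  [0,1,3,4,6]=5  [0,1,3,4,7]=5  [1,2,3,4,6]=10  [1,3,4,5,6]=20  [1,3,4,5,7]=20  [1,3,4,6,7]=20  [2,3,4,5,6]=30  [2,3,4,6,7]=30  [2,4,5,6,7]=60  [3,4,5,6,7]=60
  size 6 → [0,1,2,3,4,6]=15  [0,1,3,4,5,6]=30  [0,1,3,4,5,7]=30  [0,1,3,4,6,7]=30  [1,2,3,4,5,6]=60  [1,2,3,4,6,7]=60  [1,3,4,5,6,7]=120  [2,3,4,5,6,7]=180
  first=0(e) contributes 420
  first=2(a) contributes 210
  first=5(o) contributes 105
  first=7(u) contributes 105
|[w]| = 840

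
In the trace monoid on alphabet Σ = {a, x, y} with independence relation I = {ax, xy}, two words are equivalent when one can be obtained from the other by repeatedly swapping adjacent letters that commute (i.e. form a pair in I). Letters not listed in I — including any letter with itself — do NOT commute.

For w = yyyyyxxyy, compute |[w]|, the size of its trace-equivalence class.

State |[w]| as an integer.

36

drop 0:y onto floor
drop 1:y onto {0:y}
drop 2:y onto {1:y}
drop 3:y onto {2:y}
drop 4:y onto {3:y}
drop 5:x onto floor
drop 6:x onto {5:x}
drop 7:y onto {4:y}
drop 8:y onto {7:y}
ground layer = {0:y, 5:x}
drop-orders for the pieces not yet dropped (sum over which currently-grounded one goes next):
  1 to go: {6} 1  {8} 1
  2 to go: {5,6} 1  {6,8} 2  {7,8} 1
  3 to go: {4,7,8} 1  {5,6,8} 3  {6,7,8} 3
  4 to go: {3,4,7,8} 1  {4,6,7,8} 4  {5,6,7,8} 6
  5 to go: {2,3,4,7,8} 1  {3,4,6,7,8} 5  {4,5,6,7,8} 10
  6 to go: {1,2,3,4,7,8} 1  {2,3,4,6,7,8} 6  {3,4,5,6,7,8} 15
  7 to go: {0,1,2,3,4,7,8} 1  {1,2,3,4,6,7,8} 7  {2,3,4,5,6,7,8} 21
  if 0:y drops first: 28 orders
  if 5:x drops first: 8 orders
heap linearizations: 36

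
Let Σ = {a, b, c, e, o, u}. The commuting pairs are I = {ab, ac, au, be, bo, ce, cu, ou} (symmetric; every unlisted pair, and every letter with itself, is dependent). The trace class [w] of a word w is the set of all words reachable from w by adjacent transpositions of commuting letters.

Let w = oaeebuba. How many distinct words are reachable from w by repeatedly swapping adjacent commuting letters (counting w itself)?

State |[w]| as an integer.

drop 0:o onto floor
drop 1:a onto {0:o}
drop 2:e onto {1:a}
drop 3:e onto {2:e}
drop 4:b onto floor
drop 5:u onto {3:e, 4:b}
drop 6:b onto {5:u}
drop 7:a onto {3:e}
ground layer = {0:o, 4:b}
drop-orders for the pieces not yet dropped (sum over which currently-grounded one goes next):
  1 to go: {6} 1  {7} 1
  2 to go: {5,6} 1  {6,7} 2
  3 to go: {4,5,6} 1  {5,6,7} 3
  4 to go: {3,5,6,7} 3  {4,5,6,7} 4
  5 to go: {2,3,5,6,7} 3  {3,4,5,6,7} 7
  6 to go: {1,2,3,5,6,7} 3  {2,3,4,5,6,7} 10
  if 0:o drops first: 13 orders
  if 4:b drops first: 3 orders
heap linearizations: 16

16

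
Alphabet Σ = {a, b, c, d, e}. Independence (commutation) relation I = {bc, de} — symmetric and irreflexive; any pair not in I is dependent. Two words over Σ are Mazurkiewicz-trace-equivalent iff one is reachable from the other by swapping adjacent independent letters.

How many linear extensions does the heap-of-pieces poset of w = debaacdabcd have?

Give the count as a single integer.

4

0(d) covers ∅
1(e) covers ∅
2(b) covers 0:d, 1:e
3(a) covers 2:b
4(a) covers 3:a
5(c) covers 4:a
6(d) covers 5:c
7(a) covers 6:d
8(b) covers 7:a
9(c) covers 7:a
10(d) covers 8:b, 9:c
floor of heap: 0:d, 1:e
completions by unplaced set U, small U first (add the entries for U minus each lowest piece of U):
  |U|=1: {10}:1
  |U|=2: {8,10}:1  {9,10}:1
  |U|=3: {8,9,10}:2
  |U|=4: {7,8,9,10}:2
  |U|=5: {6,7,8,9,10}:2
  |U|=6: {5,6,7,8,9,10}:2
  |U|=7: {4,5,6,7,8,9,10}:2
  |U|=8: {3,4,5,6,7,8,9,10}:2
  |U|=9: {2,3,4,5,6,7,8,9,10}:2
  start at 0(d): 2
  start at 1(e): 2
sum over floor = 4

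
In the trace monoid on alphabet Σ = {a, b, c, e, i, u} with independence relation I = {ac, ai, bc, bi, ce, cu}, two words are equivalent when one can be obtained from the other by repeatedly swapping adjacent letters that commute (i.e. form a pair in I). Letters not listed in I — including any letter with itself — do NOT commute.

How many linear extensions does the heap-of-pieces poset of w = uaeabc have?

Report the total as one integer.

#0=u has no predecessor
#1=a depends on [0:u]
#2=e depends on [1:a]
#3=a depends on [2:e]
#4=b depends on [3:a]
#5=c has no predecessor
sources: [0:u, 5:c]
N(rest) = Σ N(rest − s) over sources s of rest; N(one piece) = 1:
  size 1 → [4]=1  [5]=1
  size 2 → [3,4]=1  [4,5]=2
  size 3 → [2,3,4]=1  [3,4,5]=3
  size 4 → [1,2,3,4]=1  [2,3,4,5]=4
  first=0(u) contributes 5
  first=5(c) contributes 1
|[w]| = 6

6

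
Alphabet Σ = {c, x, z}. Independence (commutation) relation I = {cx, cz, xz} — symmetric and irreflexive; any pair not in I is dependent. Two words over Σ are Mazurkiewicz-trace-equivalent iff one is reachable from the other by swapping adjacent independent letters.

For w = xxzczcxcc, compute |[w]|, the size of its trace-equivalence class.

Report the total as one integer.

drop 0:x onto floor
drop 1:x onto {0:x}
drop 2:z onto floor
drop 3:c onto floor
drop 4:z onto {2:z}
drop 5:c onto {3:c}
drop 6:x onto {1:x}
drop 7:c onto {5:c}
drop 8:c onto {7:c}
ground layer = {0:x, 2:z, 3:c}
drop-orders for the pieces not yet dropped (sum over which currently-grounded one goes next):
  1 to go: {4} 1  {6} 1  {8} 1
  2 to go: {1,6} 1  {2,4} 1  {4,6} 2  {4,8} 2  {6,8} 2  {7,8} 1
  3 to go: {0,1,6} 1  {1,4,6} 3  {1,6,8} 3  {2,4,6} 3  {2,4,8} 3  {4,6,8} 6  {4,7,8} 3  {5,7,8} 1  {6,7,8} 3
  4 to go: {0,1,4,6} 4  {0,1,6,8} 4  {1,2,4,6} 6  {1,4,6,8} 12  {1,6,7,8} 6  {2,4,6,8} 12  {2,4,7,8} 6  {3,5,7,8} 1  {4,5,7,8} 4  {4,6,7,8} 12  {5,6,7,8} 4
  5 to go: {0,1,2,4,6} 10  {0,1,4,6,8} 20  {0,1,6,7,8} 10  {1,2,4,6,8} 30  {1,4,6,7,8} 30  {1,5,6,7,8} 10  {2,4,5,7,8} 10  {2,4,6,7,8} 30  {3,4,5,7,8} 5  {3,5,6,7,8} 5  {4,5,6,7,8} 20
  6 to go: {0,1,2,4,6,8} 60  {0,1,4,6,7,8} 60  {0,1,5,6,7,8} 20  {1,2,4,6,7,8} 90  {1,3,5,6,7,8} 15  {1,4,5,6,7,8} 60  {2,3,4,5,7,8} 15  {2,4,5,6,7,8} 60  {3,4,5,6,7,8} 30
  7 to go: {0,1,2,4,6,7,8} 210  {0,1,3,5,6,7,8} 35  {0,1,4,5,6,7,8} 140  {1,2,4,5,6,7,8} 210  {1,3,4,5,6,7,8} 105  {2,3,4,5,6,7,8} 105
  if 0:x drops first: 420 orders
  if 2:z drops first: 280 orders
  if 3:c drops first: 560 orders
heap linearizations: 1260

1260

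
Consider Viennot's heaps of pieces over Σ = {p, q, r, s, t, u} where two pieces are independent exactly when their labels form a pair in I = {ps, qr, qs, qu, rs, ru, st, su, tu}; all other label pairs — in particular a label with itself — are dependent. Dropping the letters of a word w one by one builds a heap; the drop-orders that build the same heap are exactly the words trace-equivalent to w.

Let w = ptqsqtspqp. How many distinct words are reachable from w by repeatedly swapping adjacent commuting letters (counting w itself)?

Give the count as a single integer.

0(p) covers ∅
1(t) covers 0:p
2(q) covers 1:t
3(s) covers ∅
4(q) covers 2:q
5(t) covers 4:q
6(s) covers 3:s
7(p) covers 5:t
8(q) covers 7:p
9(p) covers 8:q
floor of heap: 0:p, 3:s
completions by unplaced set U, small U first (add the entries for U minus each lowest piece of U):
  |U|=1: {6}:1  {9}:1
  |U|=2: {3,6}:1  {6,9}:2  {8,9}:1
  |U|=3: {3,6,9}:3  {6,8,9}:3  {7,8,9}:1
  |U|=4: {3,6,8,9}:6  {5,7,8,9}:1  {6,7,8,9}:4
  |U|=5: {3,6,7,8,9}:10  {4,5,7,8,9}:1  {5,6,7,8,9}:5
  |U|=6: {2,4,5,7,8,9}:1  {3,5,6,7,8,9}:15  {4,5,6,7,8,9}:6
  |U|=7: {1,2,4,5,7,8,9}:1  {2,4,5,6,7,8,9}:7  {3,4,5,6,7,8,9}:21
  |U|=8: {0,1,2,4,5,7,8,9}:1  {1,2,4,5,6,7,8,9}:8  {2,3,4,5,6,7,8,9}:28
  start at 0(p): 36
  start at 3(s): 9
sum over floor = 45

45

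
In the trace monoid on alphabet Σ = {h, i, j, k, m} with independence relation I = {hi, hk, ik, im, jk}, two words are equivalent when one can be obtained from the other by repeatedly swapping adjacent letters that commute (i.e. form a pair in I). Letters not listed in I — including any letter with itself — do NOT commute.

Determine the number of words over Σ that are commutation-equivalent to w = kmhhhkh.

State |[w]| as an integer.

5

0(k) covers ∅
1(m) covers 0:k
2(h) covers 1:m
3(h) covers 2:h
4(h) covers 3:h
5(k) covers 1:m
6(h) covers 4:h
floor of heap: 0:k
completions by unplaced set U, small U first (add the entries for U minus each lowest piece of U):
  |U|=1: {5}:1  {6}:1
  |U|=2: {4,6}:1  {5,6}:2
  |U|=3: {3,4,6}:1  {4,5,6}:3
  |U|=4: {2,3,4,6}:1  {3,4,5,6}:4
  |U|=5: {2,3,4,5,6}:5
  start at 0(k): 5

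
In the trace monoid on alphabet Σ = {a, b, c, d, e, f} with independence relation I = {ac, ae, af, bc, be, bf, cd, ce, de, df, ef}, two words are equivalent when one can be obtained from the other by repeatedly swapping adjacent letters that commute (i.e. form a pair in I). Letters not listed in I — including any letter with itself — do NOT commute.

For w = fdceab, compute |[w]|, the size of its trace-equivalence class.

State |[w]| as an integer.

0(f) covers ∅
1(d) covers ∅
2(c) covers 0:f
3(e) covers ∅
4(a) covers 1:d
5(b) covers 4:a
floor of heap: 0:f, 1:d, 3:e
completions by unplaced set U, small U first (add the entries for U minus each lowest piece of U):
  |U|=1: {2}:1  {3}:1  {5}:1
  |U|=2: {0,2}:1  {2,3}:2  {2,5}:2  {3,5}:2  {4,5}:1
  |U|=3: {0,2,3}:3  {0,2,5}:3  {1,4,5}:1  {2,3,5}:6  {2,4,5}:3  {3,4,5}:3
  |U|=4: {0,2,3,5}:12  {0,2,4,5}:6  {1,2,4,5}:4  {1,3,4,5}:4  {2,3,4,5}:12
  start at 0(f): 20
  start at 1(d): 30
  start at 3(e): 10
sum over floor = 60

60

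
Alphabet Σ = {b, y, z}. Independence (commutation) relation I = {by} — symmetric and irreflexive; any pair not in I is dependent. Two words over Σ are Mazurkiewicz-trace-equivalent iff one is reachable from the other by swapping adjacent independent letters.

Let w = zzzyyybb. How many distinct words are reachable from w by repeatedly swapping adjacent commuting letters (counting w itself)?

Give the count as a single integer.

#0=z has no predecessor
#1=z depends on [0:z]
#2=z depends on [1:z]
#3=y depends on [2:z]
#4=y depends on [3:y]
#5=y depends on [4:y]
#6=b depends on [2:z]
#7=b depends on [6:b]
sources: [0:z]
N(rest) = Σ N(rest − s) over sources s of rest; N(one piece) = 1:
  size 1 → [5]=1  [7]=1
  size 2 → [4,5]=1  [5,7]=2  [6,7]=1
  size 3 → [3,4,5]=1  [4,5,7]=3  [5,6,7]=3
  size 4 → [3,4,5,7]=4  [4,5,6,7]=6
  size 5 → [3,4,5,6,7]=10
  size 6 → [2,3,4,5,6,7]=10
  first=0(z) contributes 10

10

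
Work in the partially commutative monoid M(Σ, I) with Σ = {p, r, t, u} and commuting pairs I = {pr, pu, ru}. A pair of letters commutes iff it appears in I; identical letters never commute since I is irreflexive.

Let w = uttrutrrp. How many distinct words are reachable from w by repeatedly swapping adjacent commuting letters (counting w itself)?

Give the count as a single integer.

6

#0=u has no predecessor
#1=t depends on [0:u]
#2=t depends on [1:t]
#3=r depends on [2:t]
#4=u depends on [2:t]
#5=t depends on [3:r, 4:u]
#6=r depends on [5:t]
#7=r depends on [6:r]
#8=p depends on [5:t]
sources: [0:u]
N(rest) = Σ N(rest − s) over sources s of rest; N(one piece) = 1:
  size 1 → [7]=1  [8]=1
  size 2 → [6,7]=1  [7,8]=2
  size 3 → [6,7,8]=3
  size 4 → [5,6,7,8]=3
  size 5 → [3,5,6,7,8]=3  [4,5,6,7,8]=3
  size 6 → [3,4,5,6,7,8]=6
  size 7 → [2,3,4,5,6,7,8]=6
  first=0(u) contributes 6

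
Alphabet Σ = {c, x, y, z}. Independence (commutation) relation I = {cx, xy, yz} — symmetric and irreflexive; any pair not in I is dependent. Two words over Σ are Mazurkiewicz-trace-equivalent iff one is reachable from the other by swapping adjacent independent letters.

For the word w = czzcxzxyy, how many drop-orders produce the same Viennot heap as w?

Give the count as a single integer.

16

0(c) covers ∅
1(z) covers 0:c
2(z) covers 1:z
3(c) covers 2:z
4(x) covers 2:z
5(z) covers 3:c, 4:x
6(x) covers 5:z
7(y) covers 3:c
8(y) covers 7:y
floor of heap: 0:c
completions by unplaced set U, small U first (add the entries for U minus each lowest piece of U):
  |U|=1: {6}:1  {8}:1
  |U|=2: {5,6}:1  {6,8}:2  {7,8}:1
  |U|=3: {4,5,6}:1  {5,6,8}:3  {6,7,8}:3
  |U|=4: {4,5,6,8}:4  {5,6,7,8}:6
  |U|=5: {3,5,6,7,8}:6  {4,5,6,7,8}:10
  |U|=6: {3,4,5,6,7,8}:16
  |U|=7: {2,3,4,5,6,7,8}:16
  start at 0(c): 16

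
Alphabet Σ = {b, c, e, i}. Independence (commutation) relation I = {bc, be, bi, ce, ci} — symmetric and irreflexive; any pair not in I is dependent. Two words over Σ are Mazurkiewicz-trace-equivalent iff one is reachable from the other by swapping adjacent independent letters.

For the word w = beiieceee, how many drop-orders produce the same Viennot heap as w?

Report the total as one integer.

drop 0:b onto floor
drop 1:e onto floor
drop 2:i onto {1:e}
drop 3:i onto {2:i}
drop 4:e onto {3:i}
drop 5:c onto floor
drop 6:e onto {4:e}
drop 7:e onto {6:e}
drop 8:e onto {7:e}
ground layer = {0:b, 1:e, 5:c}
drop-orders for the pieces not yet dropped (sum over which currently-grounded one goes next):
  1 to go: {0} 1  {5} 1  {8} 1
  2 to go: {0,5} 2  {0,8} 2  {5,8} 2  {7,8} 1
  3 to go: {0,5,8} 6  {0,7,8} 3  {5,7,8} 3  {6,7,8} 1
  4 to go: {0,5,7,8} 12  {0,6,7,8} 4  {4,6,7,8} 1  {5,6,7,8} 4
  5 to go: {0,4,6,7,8} 5  {0,5,6,7,8} 20  {3,4,6,7,8} 1  {4,5,6,7,8} 5
  6 to go: {0,3,4,6,7,8} 6  {0,4,5,6,7,8} 30  {2,3,4,6,7,8} 1  {3,4,5,6,7,8} 6
  7 to go: {0,2,3,4,6,7,8} 7  {0,3,4,5,6,7,8} 42  {1,2,3,4,6,7,8} 1  {2,3,4,5,6,7,8} 7
  if 0:b drops first: 8 orders
  if 1:e drops first: 56 orders
  if 5:c drops first: 8 orders
heap linearizations: 72

72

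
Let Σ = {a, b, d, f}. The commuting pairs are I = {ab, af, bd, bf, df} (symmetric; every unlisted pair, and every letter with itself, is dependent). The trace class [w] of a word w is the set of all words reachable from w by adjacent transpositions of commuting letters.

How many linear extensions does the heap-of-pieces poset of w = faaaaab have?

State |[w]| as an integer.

drop 0:f onto floor
drop 1:a onto floor
drop 2:a onto {1:a}
drop 3:a onto {2:a}
drop 4:a onto {3:a}
drop 5:a onto {4:a}
drop 6:b onto floor
ground layer = {0:f, 1:a, 6:b}
drop-orders for the pieces not yet dropped (sum over which currently-grounded one goes next):
  1 to go: {0} 1  {5} 1  {6} 1
  2 to go: {0,5} 2  {0,6} 2  {4,5} 1  {5,6} 2
  3 to go: {0,4,5} 3  {0,5,6} 6  {3,4,5} 1  {4,5,6} 3
  4 to go: {0,3,4,5} 4  {0,4,5,6} 12  {2,3,4,5} 1  {3,4,5,6} 4
  5 to go: {0,2,3,4,5} 5  {0,3,4,5,6} 20  {1,2,3,4,5} 1  {2,3,4,5,6} 5
  if 0:f drops first: 6 orders
  if 1:a drops first: 30 orders
  if 6:b drops first: 6 orders
heap linearizations: 42

42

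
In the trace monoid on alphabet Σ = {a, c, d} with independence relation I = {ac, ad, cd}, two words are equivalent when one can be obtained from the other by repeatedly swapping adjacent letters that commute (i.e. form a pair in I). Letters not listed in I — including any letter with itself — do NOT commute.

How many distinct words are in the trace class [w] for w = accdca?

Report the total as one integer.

0(a) covers ∅
1(c) covers ∅
2(c) covers 1:c
3(d) covers ∅
4(c) covers 2:c
5(a) covers 0:a
floor of heap: 0:a, 1:c, 3:d
completions by unplaced set U, small U first (add the entries for U minus each lowest piece of U):
  |U|=1: {3}:1  {4}:1  {5}:1
  |U|=2: {0,5}:1  {2,4}:1  {3,4}:2  {3,5}:2  {4,5}:2
  |U|=3: {0,3,5}:3  {0,4,5}:3  {1,2,4}:1  {2,3,4}:3  {2,4,5}:3  {3,4,5}:6
  |U|=4: {0,2,4,5}:6  {0,3,4,5}:12  {1,2,3,4}:4  {1,2,4,5}:4  {2,3,4,5}:12
  start at 0(a): 20
  start at 1(c): 30
  start at 3(d): 10
sum over floor = 60

60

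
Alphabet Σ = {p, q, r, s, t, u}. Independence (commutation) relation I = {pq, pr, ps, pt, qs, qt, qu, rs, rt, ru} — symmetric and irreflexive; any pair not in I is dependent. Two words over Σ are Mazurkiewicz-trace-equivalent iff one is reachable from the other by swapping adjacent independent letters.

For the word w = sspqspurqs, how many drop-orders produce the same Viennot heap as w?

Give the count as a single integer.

0(s) covers ∅
1(s) covers 0:s
2(p) covers ∅
3(q) covers ∅
4(s) covers 1:s
5(p) covers 2:p
6(u) covers 4:s, 5:p
7(r) covers 3:q
8(q) covers 7:r
9(s) covers 6:u
floor of heap: 0:s, 2:p, 3:q
completions by unplaced set U, small U first (add the entries for U minus each lowest piece of U):
  |U|=1: {8}:1  {9}:1
  |U|=2: {6,9}:1  {7,8}:1  {8,9}:2
  |U|=3: {3,7,8}:1  {4,6,9}:1  {5,6,9}:1  {6,8,9}:3  {7,8,9}:3
  |U|=4: {1,4,6,9}:1  {2,5,6,9}:1  {3,7,8,9}:4  {4,5,6,9}:2  {4,6,8,9}:4  {5,6,8,9}:4  {6,7,8,9}:6
  |U|=5: {0,1,4,6,9}:1  {1,4,5,6,9}:3  {1,4,6,8,9}:5  {2,4,5,6,9}:3  {2,5,6,8,9}:5  {3,6,7,8,9}:10  {4,5,6,8,9}:10  {4,6,7,8,9}:10  {5,6,7,8,9}:10
  |U|=6: {0,1,4,5,6,9}:4  {0,1,4,6,8,9}:6  {1,2,4,5,6,9}:6  {1,4,5,6,8,9}:18  {1,4,6,7,8,9}:15  {2,4,5,6,8,9}:18  {2,5,6,7,8,9}:15  {3,4,6,7,8,9}:20  {3,5,6,7,8,9}:20  {4,5,6,7,8,9}:30
  |U|=7: {0,1,2,4,5,6,9}:10  {0,1,4,5,6,8,9}:28  {0,1,4,6,7,8,9}:21  {1,2,4,5,6,8,9}:42  {1,3,4,6,7,8,9}:35  {1,4,5,6,7,8,9}:63  {2,3,5,6,7,8,9}:35  {2,4,5,6,7,8,9}:63  {3,4,5,6,7,8,9}:70
  |U|=8: {0,1,2,4,5,6,8,9}:80  {0,1,3,4,6,7,8,9}:56  {0,1,4,5,6,7,8,9}:112  {1,2,4,5,6,7,8,9}:168  {1,3,4,5,6,7,8,9}:168  {2,3,4,5,6,7,8,9}:168
  start at 0(s): 504
  start at 2(p): 336
  start at 3(q): 360
sum over floor = 1200

1200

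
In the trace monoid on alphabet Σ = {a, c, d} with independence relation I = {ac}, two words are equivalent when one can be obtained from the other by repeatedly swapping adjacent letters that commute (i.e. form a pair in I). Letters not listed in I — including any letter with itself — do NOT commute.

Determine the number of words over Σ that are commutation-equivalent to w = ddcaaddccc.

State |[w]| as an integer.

0(d) covers ∅
1(d) covers 0:d
2(c) covers 1:d
3(a) covers 1:d
4(a) covers 3:a
5(d) covers 2:c, 4:a
6(d) covers 5:d
7(c) covers 6:d
8(c) covers 7:c
9(c) covers 8:c
floor of heap: 0:d
completions by unplaced set U, small U first (add the entries for U minus each lowest piece of U):
  |U|=1: {9}:1
  |U|=2: {8,9}:1
  |U|=3: {7,8,9}:1
  |U|=4: {6,7,8,9}:1
  |U|=5: {5,6,7,8,9}:1
  |U|=6: {2,5,6,7,8,9}:1  {4,5,6,7,8,9}:1
  |U|=7: {2,4,5,6,7,8,9}:2  {3,4,5,6,7,8,9}:1
  |U|=8: {2,3,4,5,6,7,8,9}:3
  start at 0(d): 3

3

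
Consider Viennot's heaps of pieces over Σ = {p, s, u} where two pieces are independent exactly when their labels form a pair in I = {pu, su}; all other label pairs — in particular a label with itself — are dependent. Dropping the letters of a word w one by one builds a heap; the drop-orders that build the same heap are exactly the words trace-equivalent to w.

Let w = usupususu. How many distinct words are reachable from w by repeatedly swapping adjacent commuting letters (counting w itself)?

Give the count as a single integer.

126

#0=u has no predecessor
#1=s has no predecessor
#2=u depends on [0:u]
#3=p depends on [1:s]
#4=u depends on [2:u]
#5=s depends on [3:p]
#6=u depends on [4:u]
#7=s depends on [5:s]
#8=u depends on [6:u]
sources: [0:u, 1:s]
N(rest) = Σ N(rest − s) over sources s of rest; N(one piece) = 1:
  size 1 → [7]=1  [8]=1
  size 2 → [5,7]=1  [6,8]=1  [7,8]=2
  size 3 → [3,5,7]=1  [4,6,8]=1  [5,7,8]=3  [6,7,8]=3
  size 4 → [1,3,5,7]=1  [2,4,6,8]=1  [3,5,7,8]=4  [4,6,7,8]=4  [5,6,7,8]=6
  size 5 → [0,2,4,6,8]=1  [1,3,5,7,8]=5  [2,4,6,7,8]=5  [3,5,6,7,8]=10  [4,5,6,7,8]=10
  size 6 → [0,2,4,6,7,8]=6  [1,3,5,6,7,8]=15  [2,4,5,6,7,8]=15  [3,4,5,6,7,8]=20
  size 7 → [0,2,4,5,6,7,8]=21  [1,3,4,5,6,7,8]=35  [2,3,4,5,6,7,8]=35
  first=0(u) contributes 70
  first=1(s) contributes 56
|[w]| = 126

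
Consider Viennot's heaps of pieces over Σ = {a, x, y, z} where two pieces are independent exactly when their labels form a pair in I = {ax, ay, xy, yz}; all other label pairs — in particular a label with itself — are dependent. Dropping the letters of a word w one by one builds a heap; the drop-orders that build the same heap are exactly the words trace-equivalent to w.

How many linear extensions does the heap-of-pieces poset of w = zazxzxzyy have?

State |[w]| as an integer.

#0=z has no predecessor
#1=a depends on [0:z]
#2=z depends on [1:a]
#3=x depends on [2:z]
#4=z depends on [3:x]
#5=x depends on [4:z]
#6=z depends on [5:x]
#7=y has no predecessor
#8=y depends on [7:y]
sources: [0:z, 7:y]
N(rest) = Σ N(rest − s) over sources s of rest; N(one piece) = 1:
  size 1 → [6]=1  [8]=1
  size 2 → [5,6]=1  [6,8]=2  [7,8]=1
  size 3 → [4,5,6]=1  [5,6,8]=3  [6,7,8]=3
  size 4 → [3,4,5,6]=1  [4,5,6,8]=4  [5,6,7,8]=6
  size 5 → [2,3,4,5,6]=1  [3,4,5,6,8]=5  [4,5,6,7,8]=10
  size 6 → [1,2,3,4,5,6]=1  [2,3,4,5,6,8]=6  [3,4,5,6,7,8]=15
  size 7 → [0,1,2,3,4,5,6]=1  [1,2,3,4,5,6,8]=7  [2,3,4,5,6,7,8]=21
  first=0(z) contributes 28
  first=7(y) contributes 8
|[w]| = 36

36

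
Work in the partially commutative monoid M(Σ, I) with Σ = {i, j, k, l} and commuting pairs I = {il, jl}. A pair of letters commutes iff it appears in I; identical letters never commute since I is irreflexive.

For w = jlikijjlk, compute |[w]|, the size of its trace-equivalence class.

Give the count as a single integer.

12

0(j) covers ∅
1(l) covers ∅
2(i) covers 0:j
3(k) covers 1:l, 2:i
4(i) covers 3:k
5(j) covers 4:i
6(j) covers 5:j
7(l) covers 3:k
8(k) covers 6:j, 7:l
floor of heap: 0:j, 1:l
completions by unplaced set U, small U first (add the entries for U minus each lowest piece of U):
  |U|=1: {8}:1
  |U|=2: {6,8}:1  {7,8}:1
  |U|=3: {5,6,8}:1  {6,7,8}:2
  |U|=4: {4,5,6,8}:1  {5,6,7,8}:3
  |U|=5: {4,5,6,7,8}:4
  |U|=6: {3,4,5,6,7,8}:4
  |U|=7: {1,3,4,5,6,7,8}:4  {2,3,4,5,6,7,8}:4
  start at 0(j): 8
  start at 1(l): 4
sum over floor = 12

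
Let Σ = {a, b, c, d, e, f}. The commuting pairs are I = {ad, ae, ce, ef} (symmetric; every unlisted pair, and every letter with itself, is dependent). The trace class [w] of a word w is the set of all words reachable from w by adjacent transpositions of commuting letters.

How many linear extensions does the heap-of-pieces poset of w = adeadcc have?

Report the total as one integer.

drop 0:a onto floor
drop 1:d onto floor
drop 2:e onto {1:d}
drop 3:a onto {0:a}
drop 4:d onto {2:e}
drop 5:c onto {3:a, 4:d}
drop 6:c onto {5:c}
ground layer = {0:a, 1:d}
drop-orders for the pieces not yet dropped (sum over which currently-grounded one goes next):
  1 to go: {6} 1
  2 to go: {5,6} 1
  3 to go: {3,5,6} 1  {4,5,6} 1
  4 to go: {0,3,5,6} 1  {2,4,5,6} 1  {3,4,5,6} 2
  5 to go: {0,3,4,5,6} 3  {1,2,4,5,6} 1  {2,3,4,5,6} 3
  if 0:a drops first: 4 orders
  if 1:d drops first: 6 orders
heap linearizations: 10

10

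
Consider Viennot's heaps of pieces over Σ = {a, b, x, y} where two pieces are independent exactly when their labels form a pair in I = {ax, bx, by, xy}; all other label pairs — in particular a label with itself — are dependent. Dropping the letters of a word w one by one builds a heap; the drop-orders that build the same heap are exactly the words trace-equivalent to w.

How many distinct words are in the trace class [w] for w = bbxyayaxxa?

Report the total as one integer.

360

drop 0:b onto floor
drop 1:b onto {0:b}
drop 2:x onto floor
drop 3:y onto floor
drop 4:a onto {1:b, 3:y}
drop 5:y onto {4:a}
drop 6:a onto {5:y}
drop 7:x onto {2:x}
drop 8:x onto {7:x}
drop 9:a onto {6:a}
ground layer = {0:b, 2:x, 3:y}
drop-orders for the pieces not yet dropped (sum over which currently-grounded one goes next):
  1 to go: {8} 1  {9} 1
  2 to go: {6,9} 1  {7,8} 1  {8,9} 2
  3 to go: {2,7,8} 1  {5,6,9} 1  {6,8,9} 3  {7,8,9} 3
  4 to go: {2,7,8,9} 4  {4,5,6,9} 1  {5,6,8,9} 4  {6,7,8,9} 6
  5 to go: {1,4,5,6,9} 1  {2,6,7,8,9} 10  {3,4,5,6,9} 1  {4,5,6,8,9} 5  {5,6,7,8,9} 10
  6 to go: {0,1,4,5,6,9} 1  {1,3,4,5,6,9} 2  {1,4,5,6,8,9} 6  {2,5,6,7,8,9} 20  {3,4,5,6,8,9} 6  {4,5,6,7,8,9} 15
  7 to go: {0,1,3,4,5,6,9} 3  {0,1,4,5,6,8,9} 7  {1,3,4,5,6,8,9} 14  {1,4,5,6,7,8,9} 21  {2,4,5,6,7,8,9} 35  {3,4,5,6,7,8,9} 21
  8 to go: {0,1,3,4,5,6,8,9} 24  {0,1,4,5,6,7,8,9} 28  {1,2,4,5,6,7,8,9} 56  {1,3,4,5,6,7,8,9} 56  {2,3,4,5,6,7,8,9} 56
  if 0:b drops first: 168 orders
  if 2:x drops first: 108 orders
  if 3:y drops first: 84 orders
heap linearizations: 360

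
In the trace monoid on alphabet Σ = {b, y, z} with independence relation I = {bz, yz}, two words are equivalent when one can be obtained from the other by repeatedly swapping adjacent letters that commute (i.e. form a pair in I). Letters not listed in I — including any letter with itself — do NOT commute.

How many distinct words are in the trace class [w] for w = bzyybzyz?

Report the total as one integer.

56

#0=b has no predecessor
#1=z has no predecessor
#2=y depends on [0:b]
#3=y depends on [2:y]
#4=b depends on [3:y]
#5=z depends on [1:z]
#6=y depends on [4:b]
#7=z depends on [5:z]
sources: [0:b, 1:z]
N(rest) = Σ N(rest − s) over sources s of rest; N(one piece) = 1:
  size 1 → [6]=1  [7]=1
  size 2 → [4,6]=1  [5,7]=1  [6,7]=2
  size 3 → [1,5,7]=1  [3,4,6]=1  [4,6,7]=3  [5,6,7]=3
  size 4 → [1,5,6,7]=4  [2,3,4,6]=1  [3,4,6,7]=4  [4,5,6,7]=6
  size 5 → [0,2,3,4,6]=1  [1,4,5,6,7]=10  [2,3,4,6,7]=5  [3,4,5,6,7]=10
  size 6 → [0,2,3,4,6,7]=6  [1,3,4,5,6,7]=20  [2,3,4,5,6,7]=15
  first=0(b) contributes 35
  first=1(z) contributes 21
|[w]| = 56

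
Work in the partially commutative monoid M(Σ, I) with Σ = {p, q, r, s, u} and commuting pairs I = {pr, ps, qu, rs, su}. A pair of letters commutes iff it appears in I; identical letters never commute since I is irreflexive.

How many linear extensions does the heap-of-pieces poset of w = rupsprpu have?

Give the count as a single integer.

32

piece 0:r — minimal
piece 1:u rests on {0:r}
piece 2:p rests on {1:u}
piece 3:s — minimal
piece 4:p rests on {2:p}
piece 5:r rests on {1:u}
piece 6:p rests on {4:p}
piece 7:u rests on {5:r, 6:p}
minimal pieces: {0:r, 3:s}
ways to finish when only these pieces remain (= sum over removing one remaining piece with nothing left below it):
  1 left: {3}→1  {7}→1
  2 left: {3,7}→2  {5,7}→1  {6,7}→1
  3 left: {3,5,7}→3  {3,6,7}→3  {4,6,7}→1  {5,6,7}→2
  4 left: {2,4,6,7}→1  {3,4,6,7}→4  {3,5,6,7}→8  {4,5,6,7}→3
  5 left: {2,3,4,6,7}→5  {2,4,5,6,7}→4  {3,4,5,6,7}→15
  6 left: {1,2,4,5,6,7}→4  {2,3,4,5,6,7}→24
  placing 0:r first → 28 extensions
  placing 3:s first → 4 extensions
total linear extensions = 32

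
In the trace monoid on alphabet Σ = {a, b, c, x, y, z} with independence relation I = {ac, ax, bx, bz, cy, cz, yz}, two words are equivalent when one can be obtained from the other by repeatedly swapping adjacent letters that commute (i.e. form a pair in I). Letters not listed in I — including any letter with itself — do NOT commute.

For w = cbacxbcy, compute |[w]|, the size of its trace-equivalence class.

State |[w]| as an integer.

10

#0=c has no predecessor
#1=b depends on [0:c]
#2=a depends on [1:b]
#3=c depends on [1:b]
#4=x depends on [3:c]
#5=b depends on [2:a, 3:c]
#6=c depends on [4:x, 5:b]
#7=y depends on [4:x, 5:b]
sources: [0:c]
N(rest) = Σ N(rest − s) over sources s of rest; N(one piece) = 1:
  size 1 → [6]=1  [7]=1
  size 2 → [6,7]=2
  size 3 → [4,6,7]=2  [5,6,7]=2
  size 4 → [2,5,6,7]=2  [4,5,6,7]=4
  size 5 → [2,4,5,6,7]=6  [3,4,5,6,7]=4
  size 6 → [2,3,4,5,6,7]=10
  first=0(c) contributes 10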